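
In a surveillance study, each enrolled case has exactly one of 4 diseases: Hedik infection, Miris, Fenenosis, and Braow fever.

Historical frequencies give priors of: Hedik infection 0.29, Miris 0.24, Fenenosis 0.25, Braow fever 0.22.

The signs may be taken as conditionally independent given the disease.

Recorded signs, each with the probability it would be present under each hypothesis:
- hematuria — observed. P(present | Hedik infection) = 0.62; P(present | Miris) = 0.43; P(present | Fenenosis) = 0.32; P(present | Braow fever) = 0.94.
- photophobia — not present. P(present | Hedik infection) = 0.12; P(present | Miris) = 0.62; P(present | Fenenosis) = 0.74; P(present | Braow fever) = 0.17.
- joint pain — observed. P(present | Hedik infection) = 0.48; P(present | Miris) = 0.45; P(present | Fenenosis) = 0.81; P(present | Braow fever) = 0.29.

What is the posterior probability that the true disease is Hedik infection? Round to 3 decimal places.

0.474

By Bayes' rule with conditional independence, the unnormalized weight for each hypothesis is prior × ∏ likelihoods (using 1 − P(present | H) for each absent sign):
  Hedik infection: 0.29 × 0.62 × (1 − 0.12) × 0.48 = 0.075948
  Miris: 0.24 × 0.43 × (1 − 0.62) × 0.45 = 0.017647
  Fenenosis: 0.25 × 0.32 × (1 − 0.74) × 0.81 = 0.016848
  Braow fever: 0.22 × 0.94 × (1 − 0.17) × 0.29 = 0.049777
The unnormalized weights sum to 0.16022.
P(Hedik infection | evidence) = 0.075948 / 0.16022 ≈ 0.474.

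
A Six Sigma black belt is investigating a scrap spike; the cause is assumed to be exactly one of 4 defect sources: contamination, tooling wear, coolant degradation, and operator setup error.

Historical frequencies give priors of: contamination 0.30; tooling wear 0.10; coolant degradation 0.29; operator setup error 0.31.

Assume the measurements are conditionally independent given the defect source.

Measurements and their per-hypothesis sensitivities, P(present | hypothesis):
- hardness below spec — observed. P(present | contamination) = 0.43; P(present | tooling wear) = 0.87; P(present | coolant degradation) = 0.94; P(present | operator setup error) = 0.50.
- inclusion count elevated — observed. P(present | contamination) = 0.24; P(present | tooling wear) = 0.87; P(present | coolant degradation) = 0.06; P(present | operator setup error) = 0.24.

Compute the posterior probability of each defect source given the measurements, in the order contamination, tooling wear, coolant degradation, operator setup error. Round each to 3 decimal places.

0.193, 0.472, 0.102, 0.232

By Bayes' rule with conditional independence, the unnormalized weight for each hypothesis is prior × ∏ likelihoods:
  contamination: 0.30 × 0.43 × 0.24 = 0.03096
  tooling wear: 0.10 × 0.87 × 0.87 = 0.07569
  coolant degradation: 0.29 × 0.94 × 0.06 = 0.016356
  operator setup error: 0.31 × 0.50 × 0.24 = 0.0372
Marginal likelihood of the evidence = 0.16021.
P(contamination | evidence) = 0.03096 / 0.16021 ≈ 0.193
P(tooling wear | evidence) = 0.07569 / 0.16021 ≈ 0.472
P(coolant degradation | evidence) = 0.016356 / 0.16021 ≈ 0.102
P(operator setup error | evidence) = 0.0372 / 0.16021 ≈ 0.232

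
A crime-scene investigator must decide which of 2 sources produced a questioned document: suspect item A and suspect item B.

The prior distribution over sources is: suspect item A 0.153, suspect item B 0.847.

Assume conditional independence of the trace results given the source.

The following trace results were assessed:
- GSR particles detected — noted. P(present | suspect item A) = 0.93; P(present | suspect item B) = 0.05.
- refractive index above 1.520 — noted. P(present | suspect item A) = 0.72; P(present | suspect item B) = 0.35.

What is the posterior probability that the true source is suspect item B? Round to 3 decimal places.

0.126

By Bayes' rule with conditional independence, the unnormalized weight for each hypothesis is prior × ∏ likelihoods:
  suspect item A: 0.153 × 0.93 × 0.72 = 0.10245
  suspect item B: 0.847 × 0.05 × 0.35 = 0.014822
Marginal likelihood of the evidence = 0.11727.
P(suspect item B | evidence) = 0.014822 / 0.11727 ≈ 0.126.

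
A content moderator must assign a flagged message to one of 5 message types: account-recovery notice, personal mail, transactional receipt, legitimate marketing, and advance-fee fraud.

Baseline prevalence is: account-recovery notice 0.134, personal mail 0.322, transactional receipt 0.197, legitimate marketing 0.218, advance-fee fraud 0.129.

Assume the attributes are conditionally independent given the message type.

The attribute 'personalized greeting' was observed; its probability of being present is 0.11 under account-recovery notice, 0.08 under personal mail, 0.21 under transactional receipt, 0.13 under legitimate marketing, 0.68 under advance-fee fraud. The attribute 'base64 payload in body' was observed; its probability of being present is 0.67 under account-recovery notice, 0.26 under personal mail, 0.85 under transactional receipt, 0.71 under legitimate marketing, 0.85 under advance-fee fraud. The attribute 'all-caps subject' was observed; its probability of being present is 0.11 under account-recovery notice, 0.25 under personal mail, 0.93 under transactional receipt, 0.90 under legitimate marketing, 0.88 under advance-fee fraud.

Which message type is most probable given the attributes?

advance-fee fraud

For each hypothesis, the unnormalized posterior weight is prior × product of the attribute likelihoods:
  account-recovery notice: 0.134 × 0.11 × 0.67 × 0.11 = 0.0010863
  personal mail: 0.322 × 0.08 × 0.26 × 0.25 = 0.0016744
  transactional receipt: 0.197 × 0.21 × 0.85 × 0.93 = 0.032703
  legitimate marketing: 0.218 × 0.13 × 0.71 × 0.90 = 0.018109
  advance-fee fraud: 0.129 × 0.68 × 0.85 × 0.88 = 0.065615
Normalizing constant Z = 0.0010863 + 0.0016744 + 0.032703 + 0.018109 + 0.065615 = 0.11919.
P(account-recovery notice | evidence) ≈ 0.0010863 / 0.11919 ≈ 0.009
P(personal mail | evidence) ≈ 0.0016744 / 0.11919 ≈ 0.014
P(transactional receipt | evidence) ≈ 0.032703 / 0.11919 ≈ 0.274
P(legitimate marketing | evidence) ≈ 0.018109 / 0.11919 ≈ 0.152
P(advance-fee fraud | evidence) ≈ 0.065615 / 0.11919 ≈ 0.551
The largest is 0.551, so advance-fee fraud is most probable.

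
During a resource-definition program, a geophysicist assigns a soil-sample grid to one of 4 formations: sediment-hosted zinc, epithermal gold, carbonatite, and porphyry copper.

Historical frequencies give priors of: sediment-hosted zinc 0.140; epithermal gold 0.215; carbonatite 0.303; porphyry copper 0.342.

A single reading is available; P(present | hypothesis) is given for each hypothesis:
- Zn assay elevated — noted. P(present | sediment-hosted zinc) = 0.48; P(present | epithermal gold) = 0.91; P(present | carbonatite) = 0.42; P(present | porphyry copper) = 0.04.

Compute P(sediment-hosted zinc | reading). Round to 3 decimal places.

0.166

By Bayes' rule, the unnormalized weight for each hypothesis is prior × likelihood:
  sediment-hosted zinc: 0.140 × 0.48 = 0.0672
  epithermal gold: 0.215 × 0.91 = 0.19565
  carbonatite: 0.303 × 0.42 = 0.12726
  porphyry copper: 0.342 × 0.04 = 0.01368
Normalizing constant Z = 0.0672 + 0.19565 + 0.12726 + 0.01368 = 0.40379.
P(sediment-hosted zinc | evidence) = 0.0672 / 0.40379 ≈ 0.166.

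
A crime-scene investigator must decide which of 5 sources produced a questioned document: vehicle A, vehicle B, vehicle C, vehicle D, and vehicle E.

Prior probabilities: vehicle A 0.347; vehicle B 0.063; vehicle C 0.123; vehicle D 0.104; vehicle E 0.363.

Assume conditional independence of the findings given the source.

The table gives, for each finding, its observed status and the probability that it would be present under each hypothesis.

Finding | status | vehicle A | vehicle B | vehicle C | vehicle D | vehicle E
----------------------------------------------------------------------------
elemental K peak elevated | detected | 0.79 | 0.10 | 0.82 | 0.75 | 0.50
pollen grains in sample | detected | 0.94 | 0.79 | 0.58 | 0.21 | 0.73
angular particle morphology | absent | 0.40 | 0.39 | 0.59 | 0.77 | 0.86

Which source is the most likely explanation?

Multiply each prior by the joint likelihood of the evidence pattern (using 1 − P(present | H) for each absent finding):
  vehicle A: 0.347 × 0.79 × 0.94 × (1 − 0.40) = 0.15461
  vehicle B: 0.063 × 0.10 × 0.79 × (1 − 0.39) = 0.003036
  vehicle C: 0.123 × 0.82 × 0.58 × (1 − 0.59) = 0.023985
  vehicle D: 0.104 × 0.75 × 0.21 × (1 − 0.77) = 0.0037674
  vehicle E: 0.363 × 0.50 × 0.73 × (1 − 0.86) = 0.018549
The unnormalized weights sum to 0.20395.
P(vehicle A | evidence) ≈ 0.15461 / 0.20395 ≈ 0.758
P(vehicle B | evidence) ≈ 0.003036 / 0.20395 ≈ 0.015
P(vehicle C | evidence) ≈ 0.023985 / 0.20395 ≈ 0.118
P(vehicle D | evidence) ≈ 0.0037674 / 0.20395 ≈ 0.018
P(vehicle E | evidence) ≈ 0.018549 / 0.20395 ≈ 0.091
The largest is 0.758, so vehicle A is most probable.

vehicle A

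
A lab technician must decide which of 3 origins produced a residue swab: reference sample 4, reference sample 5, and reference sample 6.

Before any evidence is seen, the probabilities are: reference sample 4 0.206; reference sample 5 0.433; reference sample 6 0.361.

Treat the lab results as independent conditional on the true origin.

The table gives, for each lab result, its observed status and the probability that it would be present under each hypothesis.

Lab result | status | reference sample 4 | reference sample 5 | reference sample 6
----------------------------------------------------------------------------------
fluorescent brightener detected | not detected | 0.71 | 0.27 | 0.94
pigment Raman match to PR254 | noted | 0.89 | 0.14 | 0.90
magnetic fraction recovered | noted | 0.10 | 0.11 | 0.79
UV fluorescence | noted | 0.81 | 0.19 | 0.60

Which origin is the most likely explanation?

reference sample 6

Multiply each prior by the joint likelihood of the lab result pattern (using 1 − P(present | H) for each absent lab result):
  reference sample 4: 0.206 × (1 − 0.71) × 0.89 × 0.10 × 0.81 = 0.0043067
  reference sample 5: 0.433 × (1 − 0.27) × 0.14 × 0.11 × 0.19 = 0.00092488
  reference sample 6: 0.361 × (1 − 0.94) × 0.90 × 0.79 × 0.60 = 0.0092402
The unnormalized weights sum to 0.014472.
P(reference sample 4 | evidence) ≈ 0.0043067 / 0.014472 ≈ 0.298
P(reference sample 5 | evidence) ≈ 0.00092488 / 0.014472 ≈ 0.064
P(reference sample 6 | evidence) ≈ 0.0092402 / 0.014472 ≈ 0.638
The largest is 0.638, so reference sample 6 is most probable.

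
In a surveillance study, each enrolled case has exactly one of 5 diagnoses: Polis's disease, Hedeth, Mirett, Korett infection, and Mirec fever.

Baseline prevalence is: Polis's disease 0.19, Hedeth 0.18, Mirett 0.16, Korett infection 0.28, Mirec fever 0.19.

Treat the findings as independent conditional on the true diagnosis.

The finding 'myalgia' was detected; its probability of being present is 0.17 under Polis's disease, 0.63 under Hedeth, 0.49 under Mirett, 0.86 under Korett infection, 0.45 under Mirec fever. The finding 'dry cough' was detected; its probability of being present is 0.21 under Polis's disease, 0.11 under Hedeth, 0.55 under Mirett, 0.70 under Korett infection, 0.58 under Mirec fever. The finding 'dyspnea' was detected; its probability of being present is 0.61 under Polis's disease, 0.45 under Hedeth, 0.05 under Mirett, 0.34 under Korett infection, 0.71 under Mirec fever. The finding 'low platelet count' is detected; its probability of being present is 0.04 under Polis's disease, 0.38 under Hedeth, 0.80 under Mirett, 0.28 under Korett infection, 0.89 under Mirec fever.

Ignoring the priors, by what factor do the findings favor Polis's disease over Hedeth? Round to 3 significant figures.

The Bayes factor is the ratio of the joint likelihoods of the evidence pattern under the two hypotheses.
  Polis's disease: 0.17 × 0.21 × 0.61 × 0.04 = 0.00087108
  Hedeth: 0.63 × 0.11 × 0.45 × 0.38 = 0.01185
Bayes factor = 0.00087108 / 0.01185 ≈ 0.0735

0.0735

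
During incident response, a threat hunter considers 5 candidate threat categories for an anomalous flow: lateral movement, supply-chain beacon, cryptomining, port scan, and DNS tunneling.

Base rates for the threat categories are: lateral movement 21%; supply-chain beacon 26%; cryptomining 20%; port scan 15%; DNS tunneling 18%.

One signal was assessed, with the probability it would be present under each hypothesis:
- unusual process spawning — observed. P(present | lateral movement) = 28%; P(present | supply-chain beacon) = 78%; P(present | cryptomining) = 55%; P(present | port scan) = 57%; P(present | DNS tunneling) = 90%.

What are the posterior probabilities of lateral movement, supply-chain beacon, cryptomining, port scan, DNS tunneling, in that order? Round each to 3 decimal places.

Multiply each prior by the likelihood of the signal:
  lateral movement: 0.21 × 0.28 = 0.0588
  supply-chain beacon: 0.26 × 0.78 = 0.2028
  cryptomining: 0.20 × 0.55 = 0.11
  port scan: 0.15 × 0.57 = 0.0855
  DNS tunneling: 0.18 × 0.90 = 0.162
Normalizing constant Z = 0.0588 + 0.2028 + 0.11 + 0.0855 + 0.162 = 0.6191.
P(lateral movement | evidence) = 0.0588 / 0.6191 ≈ 0.095
P(supply-chain beacon | evidence) = 0.2028 / 0.6191 ≈ 0.328
P(cryptomining | evidence) = 0.11 / 0.6191 ≈ 0.178
P(port scan | evidence) = 0.0855 / 0.6191 ≈ 0.138
P(DNS tunneling | evidence) = 0.162 / 0.6191 ≈ 0.262

0.095, 0.328, 0.178, 0.138, 0.262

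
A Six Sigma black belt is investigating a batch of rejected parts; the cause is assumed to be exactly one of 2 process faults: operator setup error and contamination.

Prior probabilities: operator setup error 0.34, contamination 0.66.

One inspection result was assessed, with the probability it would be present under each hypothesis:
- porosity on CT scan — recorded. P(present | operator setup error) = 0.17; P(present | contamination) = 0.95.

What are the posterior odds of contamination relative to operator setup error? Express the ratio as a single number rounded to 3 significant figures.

10.8

Posterior odds equal prior odds times the likelihood ratio; only the two competing hypotheses matter.
  contamination: 0.66 × 0.95 = 0.627
  operator setup error: 0.34 × 0.17 = 0.0578
Posterior odds = 0.627 / 0.0578 ≈ 10.8.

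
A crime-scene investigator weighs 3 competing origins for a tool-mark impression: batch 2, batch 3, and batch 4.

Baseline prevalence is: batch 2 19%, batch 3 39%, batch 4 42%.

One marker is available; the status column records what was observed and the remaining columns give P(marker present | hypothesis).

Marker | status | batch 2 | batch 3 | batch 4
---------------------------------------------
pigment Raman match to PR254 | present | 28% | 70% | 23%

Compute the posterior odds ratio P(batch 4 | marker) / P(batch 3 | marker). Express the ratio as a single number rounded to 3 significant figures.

0.354

The normalizing constant cancels in an odds ratio, so compute prior × likelihood for the two hypotheses only:
  batch 4: 0.42 × 0.23 = 0.0966
  batch 3: 0.39 × 0.70 = 0.273
Posterior odds = 0.0966 / 0.273 ≈ 0.354.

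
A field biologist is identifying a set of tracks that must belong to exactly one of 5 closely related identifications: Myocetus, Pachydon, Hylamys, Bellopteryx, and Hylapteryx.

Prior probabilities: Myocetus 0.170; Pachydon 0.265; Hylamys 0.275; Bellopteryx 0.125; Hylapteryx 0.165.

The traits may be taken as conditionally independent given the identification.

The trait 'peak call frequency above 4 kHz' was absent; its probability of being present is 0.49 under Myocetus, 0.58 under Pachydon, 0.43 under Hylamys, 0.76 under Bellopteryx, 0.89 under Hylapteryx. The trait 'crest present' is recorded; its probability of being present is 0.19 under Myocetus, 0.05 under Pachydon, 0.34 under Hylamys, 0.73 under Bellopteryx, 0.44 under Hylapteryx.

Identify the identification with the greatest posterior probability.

By Bayes' rule with conditional independence, the unnormalized weight for each hypothesis is prior × ∏ likelihoods (using 1 − P(present | H) for each absent trait):
  Myocetus: 0.170 × (1 − 0.49) × 0.19 = 0.016473
  Pachydon: 0.265 × (1 − 0.58) × 0.05 = 0.005565
  Hylamys: 0.275 × (1 − 0.43) × 0.34 = 0.053295
  Bellopteryx: 0.125 × (1 − 0.76) × 0.73 = 0.0219
  Hylapteryx: 0.165 × (1 − 0.89) × 0.44 = 0.007986
Marginal likelihood of the evidence = 0.10522.
P(Myocetus | evidence) ≈ 0.016473 / 0.10522 ≈ 0.157
P(Pachydon | evidence) ≈ 0.005565 / 0.10522 ≈ 0.053
P(Hylamys | evidence) ≈ 0.053295 / 0.10522 ≈ 0.507
P(Bellopteryx | evidence) ≈ 0.0219 / 0.10522 ≈ 0.208
P(Hylapteryx | evidence) ≈ 0.007986 / 0.10522 ≈ 0.076
The largest is 0.507, so Hylamys is most probable.

Hylamys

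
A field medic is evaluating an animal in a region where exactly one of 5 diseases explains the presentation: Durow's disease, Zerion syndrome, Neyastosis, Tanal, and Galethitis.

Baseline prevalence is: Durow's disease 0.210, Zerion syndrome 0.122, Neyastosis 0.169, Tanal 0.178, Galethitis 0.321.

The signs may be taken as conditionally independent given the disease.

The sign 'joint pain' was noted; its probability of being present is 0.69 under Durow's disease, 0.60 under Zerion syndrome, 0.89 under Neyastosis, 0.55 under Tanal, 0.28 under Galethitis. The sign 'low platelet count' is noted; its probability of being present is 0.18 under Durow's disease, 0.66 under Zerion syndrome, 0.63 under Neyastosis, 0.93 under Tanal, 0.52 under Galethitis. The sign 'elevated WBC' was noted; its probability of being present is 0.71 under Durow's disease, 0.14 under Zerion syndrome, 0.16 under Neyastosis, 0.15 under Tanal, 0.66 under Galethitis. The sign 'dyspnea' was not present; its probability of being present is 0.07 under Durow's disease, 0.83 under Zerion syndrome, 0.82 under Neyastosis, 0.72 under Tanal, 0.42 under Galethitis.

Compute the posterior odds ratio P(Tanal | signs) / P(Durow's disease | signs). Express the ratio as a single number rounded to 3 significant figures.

0.222

Posterior odds equal prior odds times the likelihood ratio; only the two competing hypotheses matter (using 1 − P(present | H) for each absent sign).
  Tanal: 0.178 × 0.55 × 0.93 × 0.15 × (1 − 0.72) = 0.003824
  Durow's disease: 0.210 × 0.69 × 0.18 × 0.71 × (1 − 0.07) = 0.017222
Posterior odds = 0.003824 / 0.017222 ≈ 0.222.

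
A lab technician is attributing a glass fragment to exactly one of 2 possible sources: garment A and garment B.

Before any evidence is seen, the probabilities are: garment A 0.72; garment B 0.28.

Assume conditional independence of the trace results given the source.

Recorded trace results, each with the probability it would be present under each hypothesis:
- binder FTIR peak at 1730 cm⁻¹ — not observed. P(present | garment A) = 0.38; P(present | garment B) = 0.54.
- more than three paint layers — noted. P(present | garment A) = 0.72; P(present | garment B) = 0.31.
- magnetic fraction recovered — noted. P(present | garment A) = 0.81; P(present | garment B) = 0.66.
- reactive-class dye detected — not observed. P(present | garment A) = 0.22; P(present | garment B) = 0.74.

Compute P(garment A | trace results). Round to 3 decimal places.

Multiply each prior by the joint likelihood of the trace result pattern (using 1 − P(present | H) for each absent trace result):
  garment A: 0.72 × (1 − 0.38) × 0.72 × 0.81 × (1 − 0.22) = 0.20307
  garment B: 0.28 × (1 − 0.54) × 0.31 × 0.66 × (1 − 0.74) = 0.0068516
The unnormalized weights sum to 0.20992.
P(garment A | evidence) = 0.20307 / 0.20992 ≈ 0.967.

0.967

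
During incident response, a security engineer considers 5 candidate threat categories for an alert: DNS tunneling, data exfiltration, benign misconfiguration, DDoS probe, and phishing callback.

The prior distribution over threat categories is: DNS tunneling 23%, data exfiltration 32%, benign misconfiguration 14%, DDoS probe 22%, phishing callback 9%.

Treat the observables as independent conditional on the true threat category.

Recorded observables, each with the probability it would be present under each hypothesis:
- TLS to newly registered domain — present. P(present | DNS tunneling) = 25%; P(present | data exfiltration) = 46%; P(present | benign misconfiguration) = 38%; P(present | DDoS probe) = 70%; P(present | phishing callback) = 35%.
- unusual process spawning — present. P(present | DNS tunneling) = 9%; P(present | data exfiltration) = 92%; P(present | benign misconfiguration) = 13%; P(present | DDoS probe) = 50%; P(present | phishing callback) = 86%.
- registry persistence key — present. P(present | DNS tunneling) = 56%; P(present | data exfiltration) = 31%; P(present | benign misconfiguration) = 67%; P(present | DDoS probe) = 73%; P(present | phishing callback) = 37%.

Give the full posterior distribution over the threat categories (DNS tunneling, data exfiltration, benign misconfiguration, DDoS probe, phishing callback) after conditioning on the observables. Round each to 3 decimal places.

By Bayes' rule with conditional independence, the unnormalized weight for each hypothesis is prior × ∏ likelihoods:
  DNS tunneling: 0.23 × 0.25 × 0.09 × 0.56 = 0.002898
  data exfiltration: 0.32 × 0.46 × 0.92 × 0.31 = 0.041981
  benign misconfiguration: 0.14 × 0.38 × 0.13 × 0.67 = 0.0046337
  DDoS probe: 0.22 × 0.70 × 0.50 × 0.73 = 0.05621
  phishing callback: 0.09 × 0.35 × 0.86 × 0.37 = 0.010023
Normalizing constant Z = 0.002898 + 0.041981 + 0.0046337 + 0.05621 + 0.010023 = 0.11575.
P(DNS tunneling | evidence) = 0.002898 / 0.11575 ≈ 0.025
P(data exfiltration | evidence) = 0.041981 / 0.11575 ≈ 0.363
P(benign misconfiguration | evidence) = 0.0046337 / 0.11575 ≈ 0.040
P(DDoS probe | evidence) = 0.05621 / 0.11575 ≈ 0.486
P(phishing callback | evidence) = 0.010023 / 0.11575 ≈ 0.087

0.025, 0.363, 0.040, 0.486, 0.087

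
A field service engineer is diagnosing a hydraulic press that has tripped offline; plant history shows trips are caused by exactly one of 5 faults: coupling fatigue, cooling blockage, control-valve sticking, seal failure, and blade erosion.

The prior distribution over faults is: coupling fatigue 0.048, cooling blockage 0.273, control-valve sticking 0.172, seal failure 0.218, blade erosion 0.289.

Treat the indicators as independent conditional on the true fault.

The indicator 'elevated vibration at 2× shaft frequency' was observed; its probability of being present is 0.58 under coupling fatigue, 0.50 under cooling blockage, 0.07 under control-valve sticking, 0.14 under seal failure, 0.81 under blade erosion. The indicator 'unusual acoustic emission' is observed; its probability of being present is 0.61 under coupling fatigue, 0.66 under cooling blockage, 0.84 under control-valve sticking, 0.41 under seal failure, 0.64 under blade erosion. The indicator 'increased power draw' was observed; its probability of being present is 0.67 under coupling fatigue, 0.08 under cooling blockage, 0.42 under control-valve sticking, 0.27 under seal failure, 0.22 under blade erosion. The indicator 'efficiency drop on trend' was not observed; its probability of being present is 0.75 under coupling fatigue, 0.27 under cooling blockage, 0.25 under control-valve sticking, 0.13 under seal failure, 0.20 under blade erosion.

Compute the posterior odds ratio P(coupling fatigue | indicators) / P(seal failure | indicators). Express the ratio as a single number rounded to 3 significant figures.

The normalizing constant cancels in an odds ratio, so compute prior × likelihood for the two hypotheses only (using 1 − P(present | H) for each absent indicator):
  coupling fatigue: 0.048 × 0.58 × 0.61 × 0.67 × (1 − 0.75) = 0.0028446
  seal failure: 0.218 × 0.14 × 0.41 × 0.27 × (1 − 0.13) = 0.0029394
Odds(coupling fatigue : seal failure) = 0.0028446 / 0.0029394 ≈ 0.968.

0.968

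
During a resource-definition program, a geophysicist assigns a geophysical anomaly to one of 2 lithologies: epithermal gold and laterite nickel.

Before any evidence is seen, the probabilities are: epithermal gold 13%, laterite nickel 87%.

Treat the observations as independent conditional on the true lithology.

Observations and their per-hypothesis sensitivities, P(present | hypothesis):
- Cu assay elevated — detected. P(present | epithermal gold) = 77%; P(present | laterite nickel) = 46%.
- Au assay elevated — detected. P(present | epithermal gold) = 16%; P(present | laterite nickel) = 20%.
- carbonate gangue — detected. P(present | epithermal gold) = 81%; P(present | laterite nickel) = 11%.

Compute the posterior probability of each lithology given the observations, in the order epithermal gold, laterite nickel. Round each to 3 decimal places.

By Bayes' rule with conditional independence, the unnormalized weight for each hypothesis is prior × ∏ likelihoods:
  epithermal gold: 0.13 × 0.77 × 0.16 × 0.81 = 0.012973
  laterite nickel: 0.87 × 0.46 × 0.20 × 0.11 = 0.0088044
Normalizing constant Z = 0.012973 + 0.0088044 = 0.021777.
P(epithermal gold | evidence) = 0.012973 / 0.021777 ≈ 0.596
P(laterite nickel | evidence) = 0.0088044 / 0.021777 ≈ 0.404

0.596, 0.404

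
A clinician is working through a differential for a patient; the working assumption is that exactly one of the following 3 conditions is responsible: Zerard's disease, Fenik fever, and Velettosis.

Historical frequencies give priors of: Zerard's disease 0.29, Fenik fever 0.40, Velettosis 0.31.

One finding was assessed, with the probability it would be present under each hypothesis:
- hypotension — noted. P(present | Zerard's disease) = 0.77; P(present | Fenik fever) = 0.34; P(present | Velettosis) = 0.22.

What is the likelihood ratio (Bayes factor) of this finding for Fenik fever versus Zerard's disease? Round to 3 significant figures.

0.442

The Bayes factor is the ratio of the two likelihoods.
  Fenik fever: 0.34
  Zerard's disease: 0.77
Bayes factor = 0.34 / 0.77 ≈ 0.442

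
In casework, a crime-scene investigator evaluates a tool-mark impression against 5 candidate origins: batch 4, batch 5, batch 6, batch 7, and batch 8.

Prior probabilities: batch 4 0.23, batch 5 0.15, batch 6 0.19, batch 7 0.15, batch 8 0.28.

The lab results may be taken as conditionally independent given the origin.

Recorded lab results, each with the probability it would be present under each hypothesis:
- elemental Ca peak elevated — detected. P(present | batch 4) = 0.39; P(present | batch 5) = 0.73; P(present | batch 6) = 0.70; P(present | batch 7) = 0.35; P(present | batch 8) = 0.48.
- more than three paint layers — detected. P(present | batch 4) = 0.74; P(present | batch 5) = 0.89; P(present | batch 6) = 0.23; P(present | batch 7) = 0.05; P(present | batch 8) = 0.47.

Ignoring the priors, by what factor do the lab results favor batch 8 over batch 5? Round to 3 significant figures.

Take the product of per-lab result likelihoods under each hypothesis, then divide.
  batch 8: 0.48 × 0.47 = 0.2256
  batch 5: 0.73 × 0.89 = 0.6497
Bayes factor = 0.2256 / 0.6497 ≈ 0.347

0.347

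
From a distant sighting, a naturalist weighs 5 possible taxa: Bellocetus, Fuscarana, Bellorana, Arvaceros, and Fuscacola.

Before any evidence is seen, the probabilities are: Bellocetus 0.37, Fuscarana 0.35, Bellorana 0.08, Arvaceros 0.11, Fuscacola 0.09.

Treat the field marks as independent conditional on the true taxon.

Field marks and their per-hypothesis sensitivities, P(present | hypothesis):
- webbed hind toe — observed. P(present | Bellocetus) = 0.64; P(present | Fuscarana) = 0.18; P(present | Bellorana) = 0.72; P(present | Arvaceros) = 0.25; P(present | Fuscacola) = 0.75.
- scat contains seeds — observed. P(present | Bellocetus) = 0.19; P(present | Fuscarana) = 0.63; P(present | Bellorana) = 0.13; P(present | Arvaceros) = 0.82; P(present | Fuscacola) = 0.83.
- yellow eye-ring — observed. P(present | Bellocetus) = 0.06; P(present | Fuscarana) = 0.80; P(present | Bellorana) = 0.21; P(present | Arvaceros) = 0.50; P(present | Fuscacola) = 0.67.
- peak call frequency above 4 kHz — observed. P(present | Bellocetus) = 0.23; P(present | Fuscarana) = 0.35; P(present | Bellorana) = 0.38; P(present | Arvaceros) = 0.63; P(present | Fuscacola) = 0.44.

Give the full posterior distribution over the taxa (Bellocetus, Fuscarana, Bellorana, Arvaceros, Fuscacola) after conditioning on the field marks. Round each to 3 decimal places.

By Bayes' rule with conditional independence, the unnormalized weight for each hypothesis is prior × ∏ likelihoods:
  Bellocetus: 0.37 × 0.64 × 0.19 × 0.06 × 0.23 = 0.00062089
  Fuscarana: 0.35 × 0.18 × 0.63 × 0.80 × 0.35 = 0.011113
  Bellorana: 0.08 × 0.72 × 0.13 × 0.21 × 0.38 = 0.00059754
  Arvaceros: 0.11 × 0.25 × 0.82 × 0.50 × 0.63 = 0.0071032
  Fuscacola: 0.09 × 0.75 × 0.83 × 0.67 × 0.44 = 0.016516
Normalizing constant Z = 0.00062089 + 0.011113 + 0.00059754 + 0.0071032 + 0.016516 = 0.035951.
P(Bellocetus | evidence) = 0.00062089 / 0.035951 ≈ 0.017
P(Fuscarana | evidence) = 0.011113 / 0.035951 ≈ 0.309
P(Bellorana | evidence) = 0.00059754 / 0.035951 ≈ 0.017
P(Arvaceros | evidence) = 0.0071032 / 0.035951 ≈ 0.198
P(Fuscacola | evidence) = 0.016516 / 0.035951 ≈ 0.459

0.017, 0.309, 0.017, 0.198, 0.459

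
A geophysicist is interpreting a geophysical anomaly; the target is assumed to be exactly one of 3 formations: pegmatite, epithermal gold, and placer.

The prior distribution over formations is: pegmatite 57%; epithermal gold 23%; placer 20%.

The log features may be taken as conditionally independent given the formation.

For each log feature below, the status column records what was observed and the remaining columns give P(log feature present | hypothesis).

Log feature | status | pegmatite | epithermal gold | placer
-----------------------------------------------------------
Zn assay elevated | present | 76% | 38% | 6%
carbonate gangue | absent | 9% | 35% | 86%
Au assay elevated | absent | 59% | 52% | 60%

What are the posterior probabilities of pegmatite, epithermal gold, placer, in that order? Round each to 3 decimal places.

0.853, 0.144, 0.004

For each hypothesis, the unnormalized posterior weight is prior × product of the log feature likelihoods (using 1 − P(present | H) for each absent log feature):
  pegmatite: 0.57 × 0.76 × (1 − 0.09) × (1 − 0.59) = 0.16163
  epithermal gold: 0.23 × 0.38 × (1 − 0.35) × (1 − 0.52) = 0.027269
  placer: 0.20 × 0.06 × (1 − 0.86) × (1 − 0.60) = 0.000672
Marginal likelihood of the evidence = 0.18957.
P(pegmatite | evidence) = 0.16163 / 0.18957 ≈ 0.853
P(epithermal gold | evidence) = 0.027269 / 0.18957 ≈ 0.144
P(placer | evidence) = 0.000672 / 0.18957 ≈ 0.004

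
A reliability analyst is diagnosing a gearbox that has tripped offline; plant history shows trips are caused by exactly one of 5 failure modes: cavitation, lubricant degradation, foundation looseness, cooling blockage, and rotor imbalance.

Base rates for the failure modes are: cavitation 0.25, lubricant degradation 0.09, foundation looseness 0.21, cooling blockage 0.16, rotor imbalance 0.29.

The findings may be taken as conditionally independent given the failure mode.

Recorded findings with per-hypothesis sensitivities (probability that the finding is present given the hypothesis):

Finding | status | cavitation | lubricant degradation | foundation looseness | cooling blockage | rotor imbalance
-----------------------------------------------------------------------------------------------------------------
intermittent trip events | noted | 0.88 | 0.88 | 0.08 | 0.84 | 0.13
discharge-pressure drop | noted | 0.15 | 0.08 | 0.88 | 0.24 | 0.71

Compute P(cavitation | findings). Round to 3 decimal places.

0.292

Multiply each prior by the joint likelihood of the evidence pattern:
  cavitation: 0.25 × 0.88 × 0.15 = 0.033
  lubricant degradation: 0.09 × 0.88 × 0.08 = 0.006336
  foundation looseness: 0.21 × 0.08 × 0.88 = 0.014784
  cooling blockage: 0.16 × 0.84 × 0.24 = 0.032256
  rotor imbalance: 0.29 × 0.13 × 0.71 = 0.026767
The unnormalized weights sum to 0.11314.
P(cavitation | evidence) = 0.033 / 0.11314 ≈ 0.292.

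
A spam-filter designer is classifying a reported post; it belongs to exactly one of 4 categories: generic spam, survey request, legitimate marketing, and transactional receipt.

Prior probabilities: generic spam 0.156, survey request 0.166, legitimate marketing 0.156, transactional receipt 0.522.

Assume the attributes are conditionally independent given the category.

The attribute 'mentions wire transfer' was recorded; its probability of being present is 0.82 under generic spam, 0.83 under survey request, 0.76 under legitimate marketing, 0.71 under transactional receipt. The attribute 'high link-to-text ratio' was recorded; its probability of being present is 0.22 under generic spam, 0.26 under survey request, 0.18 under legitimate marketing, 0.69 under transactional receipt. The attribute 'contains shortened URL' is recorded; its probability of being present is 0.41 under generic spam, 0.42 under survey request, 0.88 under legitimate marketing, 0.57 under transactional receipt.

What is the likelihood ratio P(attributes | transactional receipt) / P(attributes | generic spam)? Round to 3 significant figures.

3.78

Take the product of per-attribute likelihoods under each hypothesis, then divide.
  transactional receipt: 0.71 × 0.69 × 0.57 = 0.27924
  generic spam: 0.82 × 0.22 × 0.41 = 0.073964
Bayes factor = 0.27924 / 0.073964 ≈ 3.78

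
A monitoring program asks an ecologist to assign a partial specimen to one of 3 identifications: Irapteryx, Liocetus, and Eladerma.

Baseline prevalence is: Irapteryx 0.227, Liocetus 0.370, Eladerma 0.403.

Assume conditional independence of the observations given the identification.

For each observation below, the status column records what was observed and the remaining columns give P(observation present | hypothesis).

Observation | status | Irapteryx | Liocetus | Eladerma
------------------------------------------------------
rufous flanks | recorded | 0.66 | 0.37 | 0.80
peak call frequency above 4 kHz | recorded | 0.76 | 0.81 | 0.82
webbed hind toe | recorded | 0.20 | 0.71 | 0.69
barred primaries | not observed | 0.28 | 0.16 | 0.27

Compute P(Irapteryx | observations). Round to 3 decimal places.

For each hypothesis, the unnormalized posterior weight is prior × product of the observation likelihoods (using 1 − P(present | H) for each absent observation):
  Irapteryx: 0.227 × 0.66 × 0.76 × 0.20 × (1 − 0.28) = 0.016396
  Liocetus: 0.370 × 0.37 × 0.81 × 0.71 × (1 − 0.16) = 0.066134
  Eladerma: 0.403 × 0.80 × 0.82 × 0.69 × (1 − 0.27) = 0.13316
Normalizing constant Z = 0.016396 + 0.066134 + 0.13316 = 0.21569.
P(Irapteryx | evidence) = 0.016396 / 0.21569 ≈ 0.076.

0.076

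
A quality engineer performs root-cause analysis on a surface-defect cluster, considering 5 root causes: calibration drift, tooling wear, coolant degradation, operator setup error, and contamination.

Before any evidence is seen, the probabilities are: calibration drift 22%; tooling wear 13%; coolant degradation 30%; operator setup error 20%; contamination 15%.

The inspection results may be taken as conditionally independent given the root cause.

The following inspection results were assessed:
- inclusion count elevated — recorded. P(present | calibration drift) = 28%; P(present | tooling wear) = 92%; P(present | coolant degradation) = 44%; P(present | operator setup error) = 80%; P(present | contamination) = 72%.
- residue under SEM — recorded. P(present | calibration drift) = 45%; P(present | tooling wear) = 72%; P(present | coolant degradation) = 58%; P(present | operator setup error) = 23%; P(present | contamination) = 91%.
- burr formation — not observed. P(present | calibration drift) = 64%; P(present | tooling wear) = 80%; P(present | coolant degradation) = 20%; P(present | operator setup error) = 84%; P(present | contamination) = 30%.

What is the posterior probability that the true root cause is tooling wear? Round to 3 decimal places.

For each hypothesis, the unnormalized posterior weight is prior × product of the inspection result likelihoods (using 1 − P(present | H) for each absent inspection result):
  calibration drift: 0.22 × 0.28 × 0.45 × (1 − 0.64) = 0.0099792
  tooling wear: 0.13 × 0.92 × 0.72 × (1 − 0.80) = 0.017222
  coolant degradation: 0.30 × 0.44 × 0.58 × (1 − 0.20) = 0.061248
  operator setup error: 0.20 × 0.80 × 0.23 × (1 − 0.84) = 0.005888
  contamination: 0.15 × 0.72 × 0.91 × (1 − 0.30) = 0.068796
Marginal likelihood of the evidence = 0.16313.
P(tooling wear | evidence) = 0.017222 / 0.16313 ≈ 0.106.

0.106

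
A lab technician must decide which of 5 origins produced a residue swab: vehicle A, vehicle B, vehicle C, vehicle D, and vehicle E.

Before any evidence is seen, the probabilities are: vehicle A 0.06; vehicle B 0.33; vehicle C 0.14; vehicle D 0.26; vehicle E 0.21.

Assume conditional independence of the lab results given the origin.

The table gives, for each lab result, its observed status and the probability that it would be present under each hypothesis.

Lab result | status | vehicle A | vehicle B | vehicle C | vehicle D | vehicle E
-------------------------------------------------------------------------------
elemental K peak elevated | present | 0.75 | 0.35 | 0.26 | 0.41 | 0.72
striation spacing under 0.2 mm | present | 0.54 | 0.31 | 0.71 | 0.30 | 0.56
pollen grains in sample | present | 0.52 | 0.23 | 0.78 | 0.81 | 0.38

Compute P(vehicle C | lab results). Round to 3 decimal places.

For each hypothesis, the unnormalized posterior weight is prior × product of the lab result likelihoods:
  vehicle A: 0.06 × 0.75 × 0.54 × 0.52 = 0.012636
  vehicle B: 0.33 × 0.35 × 0.31 × 0.23 = 0.0082352
  vehicle C: 0.14 × 0.26 × 0.71 × 0.78 = 0.020158
  vehicle D: 0.26 × 0.41 × 0.30 × 0.81 = 0.025904
  vehicle E: 0.21 × 0.72 × 0.56 × 0.38 = 0.032175
Normalizing constant Z = 0.012636 + 0.0082352 + 0.020158 + 0.025904 + 0.032175 = 0.099109.
P(vehicle C | evidence) = 0.020158 / 0.099109 ≈ 0.203.

0.203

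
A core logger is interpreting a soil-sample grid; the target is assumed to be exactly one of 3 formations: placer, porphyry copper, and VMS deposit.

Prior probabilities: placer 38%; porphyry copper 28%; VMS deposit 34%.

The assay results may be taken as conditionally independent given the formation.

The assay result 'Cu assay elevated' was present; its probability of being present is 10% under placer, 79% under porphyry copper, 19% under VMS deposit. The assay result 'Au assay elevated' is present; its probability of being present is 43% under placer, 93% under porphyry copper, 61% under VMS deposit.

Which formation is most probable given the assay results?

By Bayes' rule with conditional independence, the unnormalized weight for each hypothesis is prior × ∏ likelihoods:
  placer: 0.38 × 0.10 × 0.43 = 0.01634
  porphyry copper: 0.28 × 0.79 × 0.93 = 0.20572
  VMS deposit: 0.34 × 0.19 × 0.61 = 0.039406
The unnormalized weights sum to 0.26146.
P(placer | evidence) ≈ 0.01634 / 0.26146 ≈ 0.062
P(porphyry copper | evidence) ≈ 0.20572 / 0.26146 ≈ 0.787
P(VMS deposit | evidence) ≈ 0.039406 / 0.26146 ≈ 0.151
The largest is 0.787, so porphyry copper is most probable.

porphyry copper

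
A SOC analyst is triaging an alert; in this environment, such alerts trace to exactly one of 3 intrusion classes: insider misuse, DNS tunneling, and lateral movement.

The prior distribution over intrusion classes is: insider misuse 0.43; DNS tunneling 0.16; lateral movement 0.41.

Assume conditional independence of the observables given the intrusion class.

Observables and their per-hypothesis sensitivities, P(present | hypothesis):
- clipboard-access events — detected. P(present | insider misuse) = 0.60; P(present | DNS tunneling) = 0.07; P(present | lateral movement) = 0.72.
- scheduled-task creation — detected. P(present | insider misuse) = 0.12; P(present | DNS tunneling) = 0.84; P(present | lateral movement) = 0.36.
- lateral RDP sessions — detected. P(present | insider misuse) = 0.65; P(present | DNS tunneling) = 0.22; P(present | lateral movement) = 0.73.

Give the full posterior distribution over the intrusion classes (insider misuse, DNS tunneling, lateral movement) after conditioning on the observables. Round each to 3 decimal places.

By Bayes' rule with conditional independence, the unnormalized weight for each hypothesis is prior × ∏ likelihoods:
  insider misuse: 0.43 × 0.60 × 0.12 × 0.65 = 0.020124
  DNS tunneling: 0.16 × 0.07 × 0.84 × 0.22 = 0.0020698
  lateral movement: 0.41 × 0.72 × 0.36 × 0.73 = 0.077579
Marginal likelihood of the evidence = 0.099772.
P(insider misuse | evidence) = 0.020124 / 0.099772 ≈ 0.202
P(DNS tunneling | evidence) = 0.0020698 / 0.099772 ≈ 0.021
P(lateral movement | evidence) = 0.077579 / 0.099772 ≈ 0.778

0.202, 0.021, 0.778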